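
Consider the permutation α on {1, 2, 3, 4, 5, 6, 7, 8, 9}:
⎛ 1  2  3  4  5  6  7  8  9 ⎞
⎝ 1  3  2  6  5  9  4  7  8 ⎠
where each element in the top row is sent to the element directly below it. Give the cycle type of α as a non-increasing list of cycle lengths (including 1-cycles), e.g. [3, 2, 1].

The disjoint cycles are (1)(2, 3)(4, 6, 9, 8, 7)(5), with lengths 5, 2, 1, 1 in non-increasing order.

[5, 2, 1, 1]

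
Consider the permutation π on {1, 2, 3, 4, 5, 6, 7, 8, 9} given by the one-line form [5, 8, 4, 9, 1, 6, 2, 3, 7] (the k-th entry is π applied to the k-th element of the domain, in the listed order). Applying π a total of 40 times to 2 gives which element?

Tracing 2 → 8 → … returns to 2 after 6 steps, so 2 lies in a 6-cycle (2 8 3 4 9 7).
Since the cycle has length 6, π^40 acts on it the same as π^4 (40 mod 6 = 4).
Advancing 4 steps from 2: 2 → 8 → 3 → 4 → 9.

9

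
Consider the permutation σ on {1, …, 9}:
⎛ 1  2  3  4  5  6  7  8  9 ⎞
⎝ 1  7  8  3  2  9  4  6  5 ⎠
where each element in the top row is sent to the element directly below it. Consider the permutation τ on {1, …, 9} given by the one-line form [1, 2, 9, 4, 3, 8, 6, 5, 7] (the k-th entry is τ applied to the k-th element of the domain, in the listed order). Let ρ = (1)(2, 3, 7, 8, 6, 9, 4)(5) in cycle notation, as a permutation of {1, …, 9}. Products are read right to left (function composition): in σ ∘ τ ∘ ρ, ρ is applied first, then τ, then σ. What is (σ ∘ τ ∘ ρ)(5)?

Chase 5: ρ(5) = 5; τ(5) = 3; σ(3) = 8. Hence (σ ∘ τ ∘ ρ)(5) = 8.

8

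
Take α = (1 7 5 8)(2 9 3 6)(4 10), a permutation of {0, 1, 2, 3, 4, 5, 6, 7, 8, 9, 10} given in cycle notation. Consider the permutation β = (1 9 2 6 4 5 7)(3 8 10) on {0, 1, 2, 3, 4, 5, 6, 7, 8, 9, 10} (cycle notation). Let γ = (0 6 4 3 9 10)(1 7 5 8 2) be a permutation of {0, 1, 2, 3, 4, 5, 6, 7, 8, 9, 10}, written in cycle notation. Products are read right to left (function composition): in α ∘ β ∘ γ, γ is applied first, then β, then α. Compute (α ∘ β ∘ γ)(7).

5

(α ∘ β ∘ γ)(7) = α(β(γ(7))). γ(7) = 5, then β(5) = 7, then α(7) = 5, so the result is 5.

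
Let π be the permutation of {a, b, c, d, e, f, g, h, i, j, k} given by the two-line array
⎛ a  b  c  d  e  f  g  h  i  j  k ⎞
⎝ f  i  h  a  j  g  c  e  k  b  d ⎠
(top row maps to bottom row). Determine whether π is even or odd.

In disjoint-cycle form the cycle lengths are 11.
A cycle of length ℓ contributes ℓ−1 transpositions, so π is a product of 10 transpositions — even.

even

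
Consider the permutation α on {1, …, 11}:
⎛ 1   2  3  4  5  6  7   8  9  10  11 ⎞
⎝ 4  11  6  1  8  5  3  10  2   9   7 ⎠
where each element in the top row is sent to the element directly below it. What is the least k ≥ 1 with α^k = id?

18

The disjoint-cycle form of α has cycle lengths 9, 2.
Since disjoint cycles commute, ord(α) = lcm(9, 2) = 18.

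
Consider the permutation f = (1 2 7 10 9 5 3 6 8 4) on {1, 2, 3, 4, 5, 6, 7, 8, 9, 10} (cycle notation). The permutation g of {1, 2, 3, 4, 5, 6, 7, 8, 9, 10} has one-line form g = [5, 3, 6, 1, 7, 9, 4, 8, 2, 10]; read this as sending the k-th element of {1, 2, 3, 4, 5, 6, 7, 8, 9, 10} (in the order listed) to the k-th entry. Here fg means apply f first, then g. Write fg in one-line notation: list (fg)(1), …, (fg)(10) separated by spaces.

For each element, apply f then g: 1 → 2 → 3; 2 → 7 → 4; 3 → 6 → 9; 4 → 1 → 5; 5 → 3 → 6; 6 → 8 → 8; 7 → 10 → 10; 8 → 4 → 1; 9 → 5 → 7; 10 → 9 → 2.
Collecting the images, fg = [3 4 9 5 6 8 10 1 7 2].

3 4 9 5 6 8 10 1 7 2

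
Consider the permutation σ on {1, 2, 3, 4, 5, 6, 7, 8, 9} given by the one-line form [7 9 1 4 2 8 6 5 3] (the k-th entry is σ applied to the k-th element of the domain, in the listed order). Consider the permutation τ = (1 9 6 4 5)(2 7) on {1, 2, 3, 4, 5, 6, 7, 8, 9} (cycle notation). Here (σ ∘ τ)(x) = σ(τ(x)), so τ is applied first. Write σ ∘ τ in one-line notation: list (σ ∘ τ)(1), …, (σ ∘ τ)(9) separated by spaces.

3 6 1 2 7 4 9 5 8

(σ ∘ τ)(x) = σ(τ(x)). Computing each image: σ(τ(1)) = σ(9) = 3, σ(τ(2)) = σ(7) = 6, σ(τ(3)) = σ(3) = 1, σ(τ(4)) = σ(5) = 2, σ(τ(5)) = σ(1) = 7, σ(τ(6)) = σ(4) = 4, σ(τ(7)) = σ(2) = 9, σ(τ(8)) = σ(8) = 5, σ(τ(9)) = σ(6) = 8.
Hence σ ∘ τ = [3 6 1 2 7 4 9 5 8].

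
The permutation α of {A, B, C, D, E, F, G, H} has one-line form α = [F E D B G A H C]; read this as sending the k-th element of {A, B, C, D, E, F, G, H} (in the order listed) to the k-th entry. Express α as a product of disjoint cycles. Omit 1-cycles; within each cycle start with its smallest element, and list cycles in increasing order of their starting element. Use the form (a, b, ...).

(A, F)(B, E, G, H, C, D)

From A: A → F → A, closing the cycle (A, F).
Repeating from the next unused element and collecting all non-trivial cycles gives (A, F)(B, E, G, H, C, D).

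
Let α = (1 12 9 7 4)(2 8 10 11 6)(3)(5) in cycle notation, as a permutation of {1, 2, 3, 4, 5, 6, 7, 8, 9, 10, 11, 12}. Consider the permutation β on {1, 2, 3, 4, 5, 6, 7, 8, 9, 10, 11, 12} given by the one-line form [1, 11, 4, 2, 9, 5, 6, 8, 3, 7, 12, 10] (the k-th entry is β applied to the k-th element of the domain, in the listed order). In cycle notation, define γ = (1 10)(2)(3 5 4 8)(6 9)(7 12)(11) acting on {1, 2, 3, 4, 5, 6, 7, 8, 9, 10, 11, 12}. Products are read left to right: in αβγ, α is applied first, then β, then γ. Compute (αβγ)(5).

6

(αβγ)(5) = γ(β(α(5))). α(5) = 5, then β(5) = 9, then γ(9) = 6, so the result is 6.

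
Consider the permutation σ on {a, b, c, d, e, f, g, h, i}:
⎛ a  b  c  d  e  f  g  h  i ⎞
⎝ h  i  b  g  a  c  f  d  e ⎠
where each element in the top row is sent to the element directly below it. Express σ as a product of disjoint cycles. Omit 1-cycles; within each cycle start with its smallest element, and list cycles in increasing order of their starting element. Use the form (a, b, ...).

(a, h, d, g, f, c, b, i, e)

Iterating σ from a gives a → h → d → g → f → c → b → i → e → a; that is the 9-cycle (a, h, d, g, f, c, b, i, e).
Repeating from the next unused element and collecting all non-trivial cycles gives (a, h, d, g, f, c, b, i, e).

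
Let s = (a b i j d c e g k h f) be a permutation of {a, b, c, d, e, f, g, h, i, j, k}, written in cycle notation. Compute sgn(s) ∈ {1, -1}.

1

The cycle lengths are 11.
A cycle is odd iff its length is even; s has 0 even-length cycles, so sgn(s) = (−1)^0 and s is even.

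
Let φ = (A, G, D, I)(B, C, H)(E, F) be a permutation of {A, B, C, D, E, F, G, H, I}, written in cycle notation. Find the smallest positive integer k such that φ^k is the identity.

12

The disjoint cycles have lengths 4, 3, 2.
Since disjoint cycles commute, ord(φ) = lcm(4, 3, 2) = 12.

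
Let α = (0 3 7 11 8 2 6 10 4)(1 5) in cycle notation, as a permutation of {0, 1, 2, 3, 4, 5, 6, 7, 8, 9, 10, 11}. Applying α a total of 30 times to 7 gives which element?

7 lies in the 9-cycle (0 3 7 11 8 2 6 10 4).
Powers repeat with period 9 on this cycle, and 30 mod 9 = 3, so α^30(7) = α^3(7).
Stepping 3 places around the cycle: 7 → 11 → 8 → 2.

2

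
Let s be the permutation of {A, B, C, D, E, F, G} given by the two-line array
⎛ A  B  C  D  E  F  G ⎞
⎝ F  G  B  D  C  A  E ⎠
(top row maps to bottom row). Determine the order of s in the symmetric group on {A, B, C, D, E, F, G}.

4

The disjoint-cycle form of s has cycle lengths 4, 2, 1.
The order is lcm(4, 2) = 4.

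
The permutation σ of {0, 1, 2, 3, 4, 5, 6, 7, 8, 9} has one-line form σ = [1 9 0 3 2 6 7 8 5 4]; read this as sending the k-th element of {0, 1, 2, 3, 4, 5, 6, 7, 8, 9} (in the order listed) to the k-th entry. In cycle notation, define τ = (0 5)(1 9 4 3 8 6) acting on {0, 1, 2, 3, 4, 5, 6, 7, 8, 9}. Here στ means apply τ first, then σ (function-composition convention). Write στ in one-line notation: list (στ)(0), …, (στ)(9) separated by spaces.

6 4 0 5 3 1 9 8 7 2

(στ)(x) = σ(τ(x)). Computing each image: σ(τ(0)) = σ(5) = 6, σ(τ(1)) = σ(9) = 4, σ(τ(2)) = σ(2) = 0, σ(τ(3)) = σ(8) = 5, σ(τ(4)) = σ(3) = 3, σ(τ(5)) = σ(0) = 1, σ(τ(6)) = σ(1) = 9, σ(τ(7)) = σ(7) = 8, σ(τ(8)) = σ(6) = 7, σ(τ(9)) = σ(4) = 2.
Hence στ = [6 4 0 5 3 1 9 8 7 2].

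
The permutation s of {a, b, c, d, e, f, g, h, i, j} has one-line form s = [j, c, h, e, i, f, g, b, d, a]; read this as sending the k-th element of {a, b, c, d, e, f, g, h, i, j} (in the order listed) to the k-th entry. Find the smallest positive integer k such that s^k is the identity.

Writing s as disjoint cycles, the cycle lengths are 3, 3, 2, 1, 1.
The order is lcm(3, 3, 2) = 6.

6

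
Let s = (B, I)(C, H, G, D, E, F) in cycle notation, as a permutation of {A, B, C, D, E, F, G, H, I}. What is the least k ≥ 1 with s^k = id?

6

The disjoint cycles have lengths 6, 2, 1.
Since disjoint cycles commute, ord(s) = lcm(6, 2) = 6.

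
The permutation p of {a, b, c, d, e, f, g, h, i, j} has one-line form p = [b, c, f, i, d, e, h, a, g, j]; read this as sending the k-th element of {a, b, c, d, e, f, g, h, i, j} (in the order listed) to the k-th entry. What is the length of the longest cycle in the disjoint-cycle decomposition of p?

Decomposing into disjoint cycles gives (a b c f e d i g h); the longest has length 9.

9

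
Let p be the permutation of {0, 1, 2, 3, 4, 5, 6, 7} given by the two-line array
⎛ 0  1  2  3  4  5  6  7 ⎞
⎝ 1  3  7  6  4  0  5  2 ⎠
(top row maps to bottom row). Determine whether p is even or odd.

In disjoint-cycle form the cycle lengths are 5, 2, 1.
A cycle is odd iff its length is even; p has 1 even-length cycle, so sgn(p) = (−1)^1 and p is odd.

odd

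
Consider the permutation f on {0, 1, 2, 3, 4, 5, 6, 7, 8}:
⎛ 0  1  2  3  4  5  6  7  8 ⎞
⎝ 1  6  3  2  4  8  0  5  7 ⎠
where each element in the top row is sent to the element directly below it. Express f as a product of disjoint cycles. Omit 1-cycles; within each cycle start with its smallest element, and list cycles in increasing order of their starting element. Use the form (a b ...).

(0 1 6)(2 3)(5 8 7)

Start at 0 and follow images: 0 → 1 → 6 → 0, giving the cycle (0 1 6).
Repeating from the next unused element and collecting all non-trivial cycles gives (0 1 6)(2 3)(5 8 7).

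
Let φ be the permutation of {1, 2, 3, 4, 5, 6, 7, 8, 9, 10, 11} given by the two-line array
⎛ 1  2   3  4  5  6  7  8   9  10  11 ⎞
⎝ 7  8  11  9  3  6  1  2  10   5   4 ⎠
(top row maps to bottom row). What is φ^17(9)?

Tracing 9 → 10 → … returns to 9 after 6 steps, so 9 lies in a 6-cycle (3, 11, 4, 9, 10, 5).
Since the cycle has length 6, φ^17 acts on it the same as φ^5 (17 mod 6 = 5).
Stepping 5 places around the cycle: 9 → 10 → 5 → 3 → 11 → 4.

4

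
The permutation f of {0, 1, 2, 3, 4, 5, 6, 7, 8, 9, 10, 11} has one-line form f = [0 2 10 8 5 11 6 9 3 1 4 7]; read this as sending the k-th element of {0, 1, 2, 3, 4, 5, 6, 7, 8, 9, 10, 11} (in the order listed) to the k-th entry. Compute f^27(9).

Tracing 9 → 1 → … returns to 9 after 8 steps, so 9 lies in an 8-cycle (1, 2, 10, 4, 5, 11, 7, 9).
Powers repeat with period 8 on this cycle, and 27 mod 8 = 3, so f^27(9) = f^3(9).
Stepping 3 places around the cycle: 9 → 1 → 2 → 10.

10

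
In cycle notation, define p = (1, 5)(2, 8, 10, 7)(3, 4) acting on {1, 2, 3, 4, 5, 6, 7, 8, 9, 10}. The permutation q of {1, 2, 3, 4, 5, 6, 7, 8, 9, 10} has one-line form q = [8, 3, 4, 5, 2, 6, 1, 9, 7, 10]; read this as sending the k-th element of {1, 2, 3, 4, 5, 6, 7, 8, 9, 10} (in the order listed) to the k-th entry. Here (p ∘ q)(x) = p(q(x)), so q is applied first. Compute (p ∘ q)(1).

10

q(1) = 8, then p(8) = 10; composing gives (p ∘ q)(1) = 10.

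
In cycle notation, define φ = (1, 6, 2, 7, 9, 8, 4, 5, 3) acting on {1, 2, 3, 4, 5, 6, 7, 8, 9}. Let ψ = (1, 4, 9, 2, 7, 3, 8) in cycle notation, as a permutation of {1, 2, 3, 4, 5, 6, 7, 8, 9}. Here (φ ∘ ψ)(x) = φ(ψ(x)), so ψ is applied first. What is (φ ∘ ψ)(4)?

8

(φ ∘ ψ)(4) = φ(ψ(4)). ψ(4) = 9, then φ(9) = 8. So (φ ∘ ψ)(4) = 8.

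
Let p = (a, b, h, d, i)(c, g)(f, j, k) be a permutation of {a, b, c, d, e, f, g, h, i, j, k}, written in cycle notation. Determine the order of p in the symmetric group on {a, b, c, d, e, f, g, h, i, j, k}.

30

The cycle type of p is (5, 3, 2, 1).
The order is lcm(5, 3, 2) = 30.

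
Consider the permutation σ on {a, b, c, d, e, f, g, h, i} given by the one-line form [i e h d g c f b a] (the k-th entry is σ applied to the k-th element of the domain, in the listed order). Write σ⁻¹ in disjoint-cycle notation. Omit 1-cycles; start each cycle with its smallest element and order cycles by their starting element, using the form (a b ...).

The cycle decomposition of σ is (a i)(b e g f c h).
Reversing each cycle (and rotating so the smallest element leads) gives σ⁻¹ = (a i)(b h c f g e).

(a i)(b h c f g e)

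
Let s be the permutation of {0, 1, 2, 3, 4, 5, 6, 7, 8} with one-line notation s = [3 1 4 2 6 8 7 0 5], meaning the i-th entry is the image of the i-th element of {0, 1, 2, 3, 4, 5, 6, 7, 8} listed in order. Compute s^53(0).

7

Tracing 0 → 3 → … returns to 0 after 6 steps, so 0 lies in a 6-cycle (0, 3, 2, 4, 6, 7).
On a 6-cycle, s^6 is the identity, so s^53 = s^5 there (53 ≡ 5 mod 6).
Advancing 5 steps from 0: 0 → 3 → 2 → 4 → 6 → 7.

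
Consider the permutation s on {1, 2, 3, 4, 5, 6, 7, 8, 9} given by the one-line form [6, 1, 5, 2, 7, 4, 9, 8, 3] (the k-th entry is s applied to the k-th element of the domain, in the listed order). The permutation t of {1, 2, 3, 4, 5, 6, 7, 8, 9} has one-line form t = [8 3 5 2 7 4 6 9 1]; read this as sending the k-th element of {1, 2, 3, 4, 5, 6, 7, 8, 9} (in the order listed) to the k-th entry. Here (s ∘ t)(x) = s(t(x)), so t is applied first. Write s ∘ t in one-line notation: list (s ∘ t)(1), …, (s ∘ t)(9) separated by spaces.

8 5 7 1 9 2 4 3 6

For each element, apply t then s: 1 → 8 → 8; 2 → 3 → 5; 3 → 5 → 7; 4 → 2 → 1; 5 → 7 → 9; 6 → 4 → 2; 7 → 6 → 4; 8 → 9 → 3; 9 → 1 → 6.
So s ∘ t in one-line form is 8 5 7 1 9 2 4 3 6.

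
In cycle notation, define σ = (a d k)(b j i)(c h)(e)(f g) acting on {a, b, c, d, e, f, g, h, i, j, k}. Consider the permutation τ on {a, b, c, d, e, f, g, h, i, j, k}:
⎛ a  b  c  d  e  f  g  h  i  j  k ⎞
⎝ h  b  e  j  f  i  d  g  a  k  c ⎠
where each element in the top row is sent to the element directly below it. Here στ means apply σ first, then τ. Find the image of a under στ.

j

(στ)(a) = τ(σ(a)). σ(a) = d, then τ(d) = j. So (στ)(a) = j.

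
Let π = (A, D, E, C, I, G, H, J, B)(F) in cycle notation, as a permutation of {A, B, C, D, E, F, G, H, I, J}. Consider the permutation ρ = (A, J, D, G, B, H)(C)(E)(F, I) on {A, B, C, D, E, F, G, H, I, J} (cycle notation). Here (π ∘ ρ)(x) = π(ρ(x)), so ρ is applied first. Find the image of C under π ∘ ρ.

(π ∘ ρ)(C) = π(ρ(C)). ρ(C) = C, then π(C) = I. So (π ∘ ρ)(C) = I.

I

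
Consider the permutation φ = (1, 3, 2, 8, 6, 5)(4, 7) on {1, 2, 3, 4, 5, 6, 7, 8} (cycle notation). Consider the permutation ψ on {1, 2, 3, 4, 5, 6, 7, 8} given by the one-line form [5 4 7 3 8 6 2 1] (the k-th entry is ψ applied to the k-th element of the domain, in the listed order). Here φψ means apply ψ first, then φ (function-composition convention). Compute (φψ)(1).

(φψ)(1) = φ(ψ(1)). ψ(1) = 5, then φ(5) = 1. So (φψ)(1) = 1.

1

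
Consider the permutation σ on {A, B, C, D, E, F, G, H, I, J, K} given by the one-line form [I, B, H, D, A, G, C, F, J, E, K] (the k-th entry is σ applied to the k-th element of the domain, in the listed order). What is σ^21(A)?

Tracing A → I → … returns to A after 4 steps, so A lies in a 4-cycle (A, I, J, E).
Powers repeat with period 4 on this cycle, and 21 mod 4 = 1, so σ^21(A) = σ^1(A).
Advancing 1 step from A: A → I.

I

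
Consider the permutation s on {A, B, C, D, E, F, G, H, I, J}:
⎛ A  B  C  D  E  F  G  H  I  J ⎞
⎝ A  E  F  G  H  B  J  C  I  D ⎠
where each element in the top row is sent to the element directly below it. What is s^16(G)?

Tracing G → J → … returns to G after 3 steps, so G lies in a 3-cycle (D, G, J).
Powers repeat with period 3 on this cycle, and 16 mod 3 = 1, so s^16(G) = s^1(G).
Stepping 1 place around the cycle: G → J.

J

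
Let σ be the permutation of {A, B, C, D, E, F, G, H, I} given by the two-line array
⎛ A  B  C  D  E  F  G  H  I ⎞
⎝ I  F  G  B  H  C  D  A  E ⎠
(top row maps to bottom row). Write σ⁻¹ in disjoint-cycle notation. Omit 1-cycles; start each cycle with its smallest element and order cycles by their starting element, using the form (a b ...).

First write σ in disjoint cycles: (A I E H)(B F C G D).
Reversing each cycle (and rotating so the smallest element leads) gives σ⁻¹ = (A H E I)(B D G C F).

(A H E I)(B D G C F)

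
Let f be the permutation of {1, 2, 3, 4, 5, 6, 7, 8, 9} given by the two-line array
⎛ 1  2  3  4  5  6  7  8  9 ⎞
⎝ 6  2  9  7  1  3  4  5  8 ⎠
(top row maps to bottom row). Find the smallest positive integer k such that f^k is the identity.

The disjoint-cycle form of f has cycle lengths 6, 2, 1.
The order is lcm(6, 2) = 6.

6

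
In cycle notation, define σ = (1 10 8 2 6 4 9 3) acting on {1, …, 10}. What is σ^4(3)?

2

3 lies in the 8-cycle (1 10 8 2 6 4 9 3).
Advancing 4 steps from 3: 3 → 1 → 10 → 8 → 2.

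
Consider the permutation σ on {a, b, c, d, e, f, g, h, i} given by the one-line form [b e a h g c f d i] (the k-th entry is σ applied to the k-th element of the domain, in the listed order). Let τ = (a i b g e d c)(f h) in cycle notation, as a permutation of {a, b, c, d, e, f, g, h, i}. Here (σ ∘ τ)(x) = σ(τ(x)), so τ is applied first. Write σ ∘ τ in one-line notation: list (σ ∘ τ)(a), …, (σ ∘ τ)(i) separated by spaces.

i f b a h d g c e

For each element, apply τ then σ: a → i → i; b → g → f; c → a → b; d → c → a; e → d → h; f → h → d; g → e → g; h → f → c; i → b → e.
So σ ∘ τ in one-line form is i f b a h d g c e.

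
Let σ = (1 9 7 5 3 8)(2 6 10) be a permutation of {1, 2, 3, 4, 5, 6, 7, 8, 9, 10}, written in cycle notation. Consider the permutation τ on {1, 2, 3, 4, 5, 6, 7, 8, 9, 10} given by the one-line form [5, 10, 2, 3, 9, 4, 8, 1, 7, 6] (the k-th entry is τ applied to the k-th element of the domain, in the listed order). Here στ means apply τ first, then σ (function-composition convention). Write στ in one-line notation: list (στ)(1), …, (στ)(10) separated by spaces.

3 2 6 8 7 4 1 9 5 10

Chase each element through τ then σ: 1 → 5 → 3; 2 → 10 → 2; 3 → 2 → 6; 4 → 3 → 8; 5 → 9 → 7; 6 → 4 → 4; 7 → 8 → 1; 8 → 1 → 9; 9 → 7 → 5; 10 → 6 → 10.
Collecting the images, στ = [3 2 6 8 7 4 1 9 5 10].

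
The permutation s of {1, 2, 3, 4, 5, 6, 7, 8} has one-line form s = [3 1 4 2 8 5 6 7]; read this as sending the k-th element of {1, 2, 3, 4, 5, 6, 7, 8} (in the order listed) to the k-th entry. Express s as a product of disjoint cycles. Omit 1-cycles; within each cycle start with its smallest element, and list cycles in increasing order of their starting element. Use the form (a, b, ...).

(1, 3, 4, 2)(5, 8, 7, 6)

Start at 1 and follow images: 1 → 3 → 4 → 2 → 1, giving the cycle (1, 3, 4, 2).
Continuing from each remaining unvisited element yields (1, 3, 4, 2)(5, 8, 7, 6).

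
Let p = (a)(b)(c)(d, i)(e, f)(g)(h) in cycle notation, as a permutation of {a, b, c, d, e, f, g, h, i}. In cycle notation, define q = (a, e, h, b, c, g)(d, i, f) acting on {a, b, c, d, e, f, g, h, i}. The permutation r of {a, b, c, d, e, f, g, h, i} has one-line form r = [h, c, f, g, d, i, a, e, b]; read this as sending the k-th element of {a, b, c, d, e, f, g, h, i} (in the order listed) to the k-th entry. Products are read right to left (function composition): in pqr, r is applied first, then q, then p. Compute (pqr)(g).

f

Apply the permutations in order: r(g) = a, then q(a) = e, then p(e) = f. So (pqr)(g) = f.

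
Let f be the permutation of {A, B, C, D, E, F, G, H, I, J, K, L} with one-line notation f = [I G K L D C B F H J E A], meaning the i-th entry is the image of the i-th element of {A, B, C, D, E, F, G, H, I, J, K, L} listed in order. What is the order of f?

The disjoint-cycle form of f has cycle lengths 9, 2, 1.
The order is lcm(9, 2) = 18.

18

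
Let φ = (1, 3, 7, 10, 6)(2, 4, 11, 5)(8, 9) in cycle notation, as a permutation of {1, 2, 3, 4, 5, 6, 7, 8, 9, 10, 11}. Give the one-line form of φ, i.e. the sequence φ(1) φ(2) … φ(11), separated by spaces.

Reading each image from the cycles: 1↦3, 2↦4, 3↦7, 4↦11, 5↦2, 6↦1, 7↦10, 8↦9, 9↦8, 10↦6, 11↦5.
So the one-line form is 3 4 7 11 2 1 10 9 8 6 5.

3 4 7 11 2 1 10 9 8 6 5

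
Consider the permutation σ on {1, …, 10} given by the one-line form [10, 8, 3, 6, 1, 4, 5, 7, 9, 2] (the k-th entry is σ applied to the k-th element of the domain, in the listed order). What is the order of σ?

6

Writing σ as disjoint cycles, the cycle lengths are 6, 2, 1, 1.
The order of σ is the least common multiple of its cycle lengths: lcm(6, 2) = 6.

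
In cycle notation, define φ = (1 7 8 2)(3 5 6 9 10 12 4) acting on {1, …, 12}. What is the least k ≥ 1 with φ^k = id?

28

The disjoint cycles have lengths 7, 4, 1.
The order is lcm(7, 4) = 28.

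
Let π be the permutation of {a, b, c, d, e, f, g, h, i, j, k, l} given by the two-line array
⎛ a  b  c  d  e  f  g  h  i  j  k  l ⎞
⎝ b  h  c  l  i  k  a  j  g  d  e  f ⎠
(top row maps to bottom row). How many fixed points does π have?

The fixed points (elements with π(x) = x) are {c}, so there is 1.

1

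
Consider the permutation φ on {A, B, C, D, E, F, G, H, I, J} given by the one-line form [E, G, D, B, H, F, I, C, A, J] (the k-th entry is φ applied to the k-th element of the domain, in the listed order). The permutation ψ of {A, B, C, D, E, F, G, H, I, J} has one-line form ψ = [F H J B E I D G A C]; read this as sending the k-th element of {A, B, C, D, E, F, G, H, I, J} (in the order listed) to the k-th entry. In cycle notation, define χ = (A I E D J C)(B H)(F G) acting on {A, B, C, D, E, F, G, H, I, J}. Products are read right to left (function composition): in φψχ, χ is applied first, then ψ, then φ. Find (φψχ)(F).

(φψχ)(F) = φ(ψ(χ(F))). χ(F) = G, then ψ(G) = D, then φ(D) = B, so the result is B.

B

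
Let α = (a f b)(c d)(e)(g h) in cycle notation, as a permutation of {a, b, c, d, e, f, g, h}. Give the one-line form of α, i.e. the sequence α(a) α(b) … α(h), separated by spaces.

f a d c e b h g

Each element maps to the next entry in its cycle (wrapping to the front): a→f, b→a, c→d, d→c, e→e, f→b, g→h, h→g.
So the one-line form is f a d c e b h g.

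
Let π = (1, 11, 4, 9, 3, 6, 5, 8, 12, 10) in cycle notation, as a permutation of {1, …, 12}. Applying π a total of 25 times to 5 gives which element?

5 lies in the 10-cycle (1, 11, 4, 9, 3, 6, 5, 8, 12, 10).
Powers repeat with period 10 on this cycle, and 25 mod 10 = 5, so π^25(5) = π^5(5).
Stepping 5 places around the cycle: 5 → 8 → 12 → 10 → 1 → 11.

11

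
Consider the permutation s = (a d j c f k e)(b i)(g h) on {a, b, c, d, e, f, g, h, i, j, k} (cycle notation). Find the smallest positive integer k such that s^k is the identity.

The cycle type of s is (7, 2, 2).
Since disjoint cycles commute, ord(s) = lcm(7, 2, 2) = 14.

14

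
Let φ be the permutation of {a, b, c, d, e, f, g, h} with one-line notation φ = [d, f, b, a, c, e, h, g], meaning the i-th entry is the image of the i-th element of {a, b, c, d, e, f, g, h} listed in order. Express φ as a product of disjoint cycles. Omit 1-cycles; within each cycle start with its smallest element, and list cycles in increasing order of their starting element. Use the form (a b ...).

(a d)(b f e c)(g h)

From a: a → d → a, closing the cycle (a d).
Repeating from the next unused element and collecting all non-trivial cycles gives (a d)(b f e c)(g h).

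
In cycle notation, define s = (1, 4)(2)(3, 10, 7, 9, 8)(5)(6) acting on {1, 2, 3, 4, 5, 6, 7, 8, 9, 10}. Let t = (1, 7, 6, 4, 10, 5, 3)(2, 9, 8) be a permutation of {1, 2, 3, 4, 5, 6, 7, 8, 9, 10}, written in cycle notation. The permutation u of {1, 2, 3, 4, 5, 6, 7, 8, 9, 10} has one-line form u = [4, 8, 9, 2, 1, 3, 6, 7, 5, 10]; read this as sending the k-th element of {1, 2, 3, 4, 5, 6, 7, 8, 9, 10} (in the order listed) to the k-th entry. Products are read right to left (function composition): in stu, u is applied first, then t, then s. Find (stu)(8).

6

(stu)(8) = s(t(u(8))). u(8) = 7, then t(7) = 6, then s(6) = 6, so the result is 6.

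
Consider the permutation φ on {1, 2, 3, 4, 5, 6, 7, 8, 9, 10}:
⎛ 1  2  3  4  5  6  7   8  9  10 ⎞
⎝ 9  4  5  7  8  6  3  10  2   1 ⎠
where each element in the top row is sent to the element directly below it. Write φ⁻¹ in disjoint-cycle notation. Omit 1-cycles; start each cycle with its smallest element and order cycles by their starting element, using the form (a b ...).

The cycle decomposition of φ is (1 9 2 4 7 3 5 8 10).
The inverse reverses every cycle; in canonical form, φ⁻¹ = (1 10 8 5 3 7 4 2 9).

(1 10 8 5 3 7 4 2 9)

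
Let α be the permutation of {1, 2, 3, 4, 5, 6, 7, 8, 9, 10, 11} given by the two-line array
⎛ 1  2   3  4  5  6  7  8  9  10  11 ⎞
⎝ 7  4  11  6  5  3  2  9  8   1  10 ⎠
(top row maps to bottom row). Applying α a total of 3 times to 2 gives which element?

Tracing 2 → 4 → … returns to 2 after 8 steps, so 2 lies in an 8-cycle (1, 7, 2, 4, 6, 3, 11, 10).
Advancing 3 steps from 2: 2 → 4 → 6 → 3.

3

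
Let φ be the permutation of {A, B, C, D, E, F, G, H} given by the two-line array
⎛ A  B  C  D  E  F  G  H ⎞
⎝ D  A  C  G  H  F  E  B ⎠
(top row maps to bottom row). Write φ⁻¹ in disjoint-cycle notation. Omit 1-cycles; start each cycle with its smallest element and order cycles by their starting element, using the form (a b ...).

(A B H E G D)

The cycle decomposition of φ is (A D G E H B).
Reversing each cycle (and rotating so the smallest element leads) gives φ⁻¹ = (A B H E G D).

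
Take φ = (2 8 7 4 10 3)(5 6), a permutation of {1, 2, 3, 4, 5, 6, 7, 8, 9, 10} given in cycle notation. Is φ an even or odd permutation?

even

The cycle lengths are 6, 2, 1, 1.
A cycle is odd iff its length is even; φ has 2 even-length cycles, so sgn(φ) = (−1)^2 and φ is even.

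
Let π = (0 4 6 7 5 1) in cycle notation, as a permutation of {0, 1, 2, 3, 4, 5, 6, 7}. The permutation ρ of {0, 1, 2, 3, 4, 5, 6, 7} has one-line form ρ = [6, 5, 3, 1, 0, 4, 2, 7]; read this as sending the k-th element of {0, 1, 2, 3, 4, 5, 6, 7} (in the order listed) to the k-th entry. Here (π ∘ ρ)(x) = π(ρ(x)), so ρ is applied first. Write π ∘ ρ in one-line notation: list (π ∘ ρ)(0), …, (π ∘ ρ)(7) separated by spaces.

7 1 3 0 4 6 2 5

Chase each element through ρ then π: 0 → 6 → 7; 1 → 5 → 1; 2 → 3 → 3; 3 → 1 → 0; 4 → 0 → 4; 5 → 4 → 6; 6 → 2 → 2; 7 → 7 → 5.
So π ∘ ρ in one-line form is 7 1 3 0 4 6 2 5.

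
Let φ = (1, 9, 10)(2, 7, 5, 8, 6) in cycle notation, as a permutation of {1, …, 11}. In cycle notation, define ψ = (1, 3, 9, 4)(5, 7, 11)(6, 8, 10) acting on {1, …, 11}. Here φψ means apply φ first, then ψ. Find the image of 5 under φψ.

10

(φψ)(5) = ψ(φ(5)). φ(5) = 8, then ψ(8) = 10. So (φψ)(5) = 10.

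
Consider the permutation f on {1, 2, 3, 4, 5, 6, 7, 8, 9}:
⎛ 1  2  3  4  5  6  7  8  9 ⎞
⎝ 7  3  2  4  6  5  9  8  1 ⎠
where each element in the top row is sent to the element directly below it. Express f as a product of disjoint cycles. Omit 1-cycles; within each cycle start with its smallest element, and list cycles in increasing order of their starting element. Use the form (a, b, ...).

From 1: 1 → 7 → 9 → 1, closing the cycle (1, 7, 9).
Repeating from the next unused element and collecting all non-trivial cycles gives (1, 7, 9)(2, 3)(5, 6).

(1, 7, 9)(2, 3)(5, 6)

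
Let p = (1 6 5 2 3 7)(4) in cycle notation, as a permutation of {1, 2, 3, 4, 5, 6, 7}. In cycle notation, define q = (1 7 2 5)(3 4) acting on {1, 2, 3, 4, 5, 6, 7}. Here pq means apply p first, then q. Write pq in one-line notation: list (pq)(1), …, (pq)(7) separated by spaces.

6 4 2 3 5 1 7

For each element, apply p then q: 1 → 6 → 6; 2 → 3 → 4; 3 → 7 → 2; 4 → 4 → 3; 5 → 2 → 5; 6 → 5 → 1; 7 → 1 → 7.
Collecting the images, pq = [6 4 2 3 5 1 7].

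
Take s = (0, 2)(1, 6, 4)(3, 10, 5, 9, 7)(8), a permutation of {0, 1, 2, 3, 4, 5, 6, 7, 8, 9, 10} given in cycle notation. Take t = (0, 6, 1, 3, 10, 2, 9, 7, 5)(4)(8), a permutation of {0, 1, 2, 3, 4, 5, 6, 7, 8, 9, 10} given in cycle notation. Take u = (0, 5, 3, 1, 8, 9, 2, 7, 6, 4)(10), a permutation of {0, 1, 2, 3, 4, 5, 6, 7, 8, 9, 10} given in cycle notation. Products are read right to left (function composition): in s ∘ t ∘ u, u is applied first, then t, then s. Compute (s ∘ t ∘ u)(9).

7

Chase 9: u(9) = 2; t(2) = 9; s(9) = 7. Hence (s ∘ t ∘ u)(9) = 7.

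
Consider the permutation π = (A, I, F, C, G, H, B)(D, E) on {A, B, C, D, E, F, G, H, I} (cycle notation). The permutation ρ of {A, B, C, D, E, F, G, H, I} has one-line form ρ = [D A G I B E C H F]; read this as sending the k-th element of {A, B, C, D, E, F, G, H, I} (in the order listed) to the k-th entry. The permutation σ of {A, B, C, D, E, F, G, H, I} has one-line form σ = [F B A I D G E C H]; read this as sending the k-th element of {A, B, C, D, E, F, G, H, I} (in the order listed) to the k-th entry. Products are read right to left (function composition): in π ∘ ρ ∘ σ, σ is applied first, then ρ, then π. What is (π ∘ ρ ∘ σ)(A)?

Chase A: σ(A) = F; ρ(F) = E; π(E) = D. Hence (π ∘ ρ ∘ σ)(A) = D.

D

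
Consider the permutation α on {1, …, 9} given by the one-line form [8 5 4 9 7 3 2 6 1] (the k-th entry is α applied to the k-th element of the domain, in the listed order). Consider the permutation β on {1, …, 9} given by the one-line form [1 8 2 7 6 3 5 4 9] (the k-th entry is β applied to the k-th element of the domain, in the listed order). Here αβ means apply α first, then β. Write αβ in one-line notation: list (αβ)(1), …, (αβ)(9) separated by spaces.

Chase each element through α then β: 1 → 8 → 4; 2 → 5 → 6; 3 → 4 → 7; 4 → 9 → 9; 5 → 7 → 5; 6 → 3 → 2; 7 → 2 → 8; 8 → 6 → 3; 9 → 1 → 1.
So αβ in one-line form is 4 6 7 9 5 2 8 3 1.

4 6 7 9 5 2 8 3 1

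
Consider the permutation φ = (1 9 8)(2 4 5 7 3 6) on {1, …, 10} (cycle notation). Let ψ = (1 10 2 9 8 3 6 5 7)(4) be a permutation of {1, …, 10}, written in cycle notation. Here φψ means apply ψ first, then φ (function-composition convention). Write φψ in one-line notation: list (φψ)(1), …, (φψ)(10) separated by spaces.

For each element, apply ψ then φ: 1 → 10 → 10; 2 → 9 → 8; 3 → 6 → 2; 4 → 4 → 5; 5 → 7 → 3; 6 → 5 → 7; 7 → 1 → 9; 8 → 3 → 6; 9 → 8 → 1; 10 → 2 → 4.
Collecting the images, φψ = [10 8 2 5 3 7 9 6 1 4].

10 8 2 5 3 7 9 6 1 4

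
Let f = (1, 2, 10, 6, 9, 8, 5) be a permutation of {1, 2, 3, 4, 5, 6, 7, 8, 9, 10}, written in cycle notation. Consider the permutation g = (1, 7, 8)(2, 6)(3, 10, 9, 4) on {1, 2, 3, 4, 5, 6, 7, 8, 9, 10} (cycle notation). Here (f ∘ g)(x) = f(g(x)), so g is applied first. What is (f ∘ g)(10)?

8

g(10) = 9, then f(9) = 8; composing gives (f ∘ g)(10) = 8.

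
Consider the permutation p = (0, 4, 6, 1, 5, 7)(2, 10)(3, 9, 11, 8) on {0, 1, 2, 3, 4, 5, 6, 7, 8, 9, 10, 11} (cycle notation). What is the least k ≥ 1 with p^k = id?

The disjoint cycles have lengths 6, 4, 2.
The order of p is the least common multiple of its cycle lengths: lcm(6, 4, 2) = 12.

12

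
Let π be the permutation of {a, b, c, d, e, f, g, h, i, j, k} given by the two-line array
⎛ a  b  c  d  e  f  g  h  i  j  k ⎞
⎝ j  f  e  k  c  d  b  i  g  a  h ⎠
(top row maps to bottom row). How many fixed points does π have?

0

No element satisfies π(x) = x, so there are 0 fixed points.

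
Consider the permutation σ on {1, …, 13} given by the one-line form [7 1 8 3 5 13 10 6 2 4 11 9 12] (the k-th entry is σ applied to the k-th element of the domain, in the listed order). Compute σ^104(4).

12

Tracing 4 → 3 → … returns to 4 after 11 steps, so 4 lies in an 11-cycle (1 7 10 4 3 8 6 13 12 9 2).
On an 11-cycle, σ^11 is the identity, so σ^104 = σ^5 there (104 ≡ 5 mod 11).
Stepping 5 places around the cycle: 4 → 3 → 8 → 6 → 13 → 12.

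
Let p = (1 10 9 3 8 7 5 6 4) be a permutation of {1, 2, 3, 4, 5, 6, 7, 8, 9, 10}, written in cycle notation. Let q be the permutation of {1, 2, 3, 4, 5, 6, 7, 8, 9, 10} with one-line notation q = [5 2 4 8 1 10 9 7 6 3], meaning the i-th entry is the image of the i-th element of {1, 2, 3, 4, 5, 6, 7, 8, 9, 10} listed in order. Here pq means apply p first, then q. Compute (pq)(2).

(pq)(2) = q(p(2)). p(2) = 2, then q(2) = 2. So (pq)(2) = 2.

2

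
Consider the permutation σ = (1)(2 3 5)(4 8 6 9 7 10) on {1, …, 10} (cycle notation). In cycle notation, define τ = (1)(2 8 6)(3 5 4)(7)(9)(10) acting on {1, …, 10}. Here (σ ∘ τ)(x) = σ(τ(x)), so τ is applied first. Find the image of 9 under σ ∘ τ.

7

τ(9) = 9, then σ(9) = 7; composing gives (σ ∘ τ)(9) = 7.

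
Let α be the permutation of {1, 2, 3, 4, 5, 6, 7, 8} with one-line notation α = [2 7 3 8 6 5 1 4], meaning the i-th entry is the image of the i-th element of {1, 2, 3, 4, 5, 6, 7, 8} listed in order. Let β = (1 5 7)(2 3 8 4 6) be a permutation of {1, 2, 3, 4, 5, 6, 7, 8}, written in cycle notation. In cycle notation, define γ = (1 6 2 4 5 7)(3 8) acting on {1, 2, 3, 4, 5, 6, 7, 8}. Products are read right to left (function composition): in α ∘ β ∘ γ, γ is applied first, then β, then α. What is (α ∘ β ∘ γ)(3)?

(α ∘ β ∘ γ)(3) = α(β(γ(3))). γ(3) = 8, then β(8) = 4, then α(4) = 8, so the result is 8.

8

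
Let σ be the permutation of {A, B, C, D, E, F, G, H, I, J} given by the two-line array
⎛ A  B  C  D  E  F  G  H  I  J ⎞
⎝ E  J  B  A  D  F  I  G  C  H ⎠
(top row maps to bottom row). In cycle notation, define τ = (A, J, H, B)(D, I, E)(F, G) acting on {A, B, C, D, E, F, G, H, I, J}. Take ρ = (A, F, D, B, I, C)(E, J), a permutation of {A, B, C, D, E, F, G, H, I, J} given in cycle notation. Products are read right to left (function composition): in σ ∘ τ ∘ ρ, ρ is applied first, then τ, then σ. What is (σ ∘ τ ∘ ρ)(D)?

E

Chase D: ρ(D) = B; τ(B) = A; σ(A) = E. Hence (σ ∘ τ ∘ ρ)(D) = E.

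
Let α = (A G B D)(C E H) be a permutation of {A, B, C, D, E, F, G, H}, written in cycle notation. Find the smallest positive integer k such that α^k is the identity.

12

The cycle type of α is (4, 3, 1).
Since disjoint cycles commute, ord(α) = lcm(4, 3) = 12.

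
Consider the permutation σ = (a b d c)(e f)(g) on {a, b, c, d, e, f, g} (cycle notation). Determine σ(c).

a

In the cycle (a b d c), c is followed by a, so σ(c) = a.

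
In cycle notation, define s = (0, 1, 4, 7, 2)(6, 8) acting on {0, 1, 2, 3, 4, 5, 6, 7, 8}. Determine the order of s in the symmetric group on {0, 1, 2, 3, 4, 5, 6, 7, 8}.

The disjoint cycles have lengths 5, 2, 1, 1.
The order of s is the least common multiple of its cycle lengths: lcm(5, 2) = 10.

10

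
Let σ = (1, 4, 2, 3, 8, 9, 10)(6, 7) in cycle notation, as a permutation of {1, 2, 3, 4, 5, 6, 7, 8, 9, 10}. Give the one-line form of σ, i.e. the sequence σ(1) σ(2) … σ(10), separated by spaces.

Image by image: 1→4, 2→3, 3→8, 4→2, 5→5, 6→7, 7→6, 8→9, 9→10, 10→1.
So the one-line form is 4 3 8 2 5 7 6 9 10 1.

4 3 8 2 5 7 6 9 10 1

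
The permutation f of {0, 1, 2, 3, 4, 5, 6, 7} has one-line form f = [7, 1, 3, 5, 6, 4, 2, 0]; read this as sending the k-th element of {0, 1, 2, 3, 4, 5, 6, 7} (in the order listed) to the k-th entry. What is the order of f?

Decomposing into disjoint cycles gives cycle lengths 5, 2, 1.
The order of f is the least common multiple of its cycle lengths: lcm(5, 2) = 10.

10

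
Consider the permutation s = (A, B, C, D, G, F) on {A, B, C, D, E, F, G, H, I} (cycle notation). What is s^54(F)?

F

F lies in the 6-cycle (A, B, C, D, G, F).
Powers repeat with period 6 on this cycle, and 54 mod 6 = 0, so s^54(F) = s^0(F).
So s^54(F) = F.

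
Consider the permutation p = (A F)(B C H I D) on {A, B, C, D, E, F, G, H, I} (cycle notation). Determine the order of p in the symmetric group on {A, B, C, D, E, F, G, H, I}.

The disjoint cycles have lengths 5, 2, 1, 1.
The order is lcm(5, 2) = 10.

10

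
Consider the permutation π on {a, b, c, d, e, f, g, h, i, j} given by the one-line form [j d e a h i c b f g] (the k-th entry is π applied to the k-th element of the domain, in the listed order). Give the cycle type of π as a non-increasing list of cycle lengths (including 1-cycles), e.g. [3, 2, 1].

[8, 2]

The disjoint cycles are (a, j, g, c, e, h, b, d)(f, i), with lengths 8, 2 in non-increasing order.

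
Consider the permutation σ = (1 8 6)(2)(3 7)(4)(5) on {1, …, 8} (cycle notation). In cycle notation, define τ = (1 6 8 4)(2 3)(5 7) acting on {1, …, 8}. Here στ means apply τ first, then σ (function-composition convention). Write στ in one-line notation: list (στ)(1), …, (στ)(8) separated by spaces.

1 7 2 8 3 6 5 4

Chase each element through τ then σ: 1 → 6 → 1; 2 → 3 → 7; 3 → 2 → 2; 4 → 1 → 8; 5 → 7 → 3; 6 → 8 → 6; 7 → 5 → 5; 8 → 4 → 4.
Collecting the images, στ = [1 7 2 8 3 6 5 4].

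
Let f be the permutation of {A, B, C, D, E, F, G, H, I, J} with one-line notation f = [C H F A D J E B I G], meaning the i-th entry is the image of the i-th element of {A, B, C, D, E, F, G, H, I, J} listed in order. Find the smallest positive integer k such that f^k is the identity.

Writing f as disjoint cycles, the cycle lengths are 7, 2, 1.
The order of f is the least common multiple of its cycle lengths: lcm(7, 2) = 14.

14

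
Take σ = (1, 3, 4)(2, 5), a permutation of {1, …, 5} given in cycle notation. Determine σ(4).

Within (1, 3, 4), 4 ↦ 1.

1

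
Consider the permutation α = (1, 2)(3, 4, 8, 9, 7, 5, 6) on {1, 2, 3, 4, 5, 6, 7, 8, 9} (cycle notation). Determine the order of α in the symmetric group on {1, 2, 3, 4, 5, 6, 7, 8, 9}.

14

The disjoint cycles have lengths 7, 2.
Since disjoint cycles commute, ord(α) = lcm(7, 2) = 14.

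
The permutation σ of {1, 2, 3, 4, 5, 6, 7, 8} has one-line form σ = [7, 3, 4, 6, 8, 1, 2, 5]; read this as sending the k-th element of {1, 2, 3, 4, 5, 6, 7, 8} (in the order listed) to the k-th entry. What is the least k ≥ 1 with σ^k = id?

6

Writing σ as disjoint cycles, the cycle lengths are 6, 2.
Since disjoint cycles commute, ord(σ) = lcm(6, 2) = 6.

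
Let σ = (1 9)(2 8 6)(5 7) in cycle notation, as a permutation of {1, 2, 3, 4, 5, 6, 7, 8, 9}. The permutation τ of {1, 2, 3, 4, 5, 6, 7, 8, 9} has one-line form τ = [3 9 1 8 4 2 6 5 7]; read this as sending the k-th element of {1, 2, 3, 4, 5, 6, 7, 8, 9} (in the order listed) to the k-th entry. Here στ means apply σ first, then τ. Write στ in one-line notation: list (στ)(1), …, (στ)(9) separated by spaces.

7 5 1 8 6 9 4 2 3

Chase each element through σ then τ: 1 → 9 → 7; 2 → 8 → 5; 3 → 3 → 1; 4 → 4 → 8; 5 → 7 → 6; 6 → 2 → 9; 7 → 5 → 4; 8 → 6 → 2; 9 → 1 → 3.
So στ in one-line form is 7 5 1 8 6 9 4 2 3.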